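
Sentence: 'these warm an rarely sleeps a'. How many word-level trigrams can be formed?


Word trigrams from [6] words:
  Trigram 1: (these warm an)
  Trigram 2: (warm an rarely)
  Trigram 3: (an rarely sleeps)
  Trigram 4: (rarely sleeps a)
Total word trigrams: 6 - 2 = 4

4


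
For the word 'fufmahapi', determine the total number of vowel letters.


Scanning each character of 'fufmahapi':
  Position 1: 'f' -> consonant (running count: 0)
  Position 2: 'u' -> vowel (running count: 1)
  Position 3: 'f' -> consonant (running count: 1)
  Position 4: 'm' -> consonant (running count: 1)
  Position 5: 'a' -> vowel (running count: 2)
  Position 6: 'h' -> consonant (running count: 2)
  Position 7: 'a' -> vowel (running count: 3)
  Position 8: 'p' -> consonant (running count: 3)
  Position 9: 'i' -> vowel (running count: 4)
Total vowels: 4

4


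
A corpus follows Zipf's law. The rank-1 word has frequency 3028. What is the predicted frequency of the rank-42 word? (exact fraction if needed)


Zipf's law: freq(rank) = f1 / rank
f1 = 3028, rank = 42
freq = 3028 / 42
GCD(3028, 42) = 2
Simplified: 1514/21

1514/21


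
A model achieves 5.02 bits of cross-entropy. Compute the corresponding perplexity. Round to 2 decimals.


Perplexity formula: PP = 2^H
H = 5.02
PP = 2^5.02
Decompose: 2^5.02 = 2^5 * 2^0.02
2^5 = 32, 2^0.02 ~ 1.0139595
PP ~ 32 * 1.0139595 = 32.4467040
Rounded to 2 decimals: 32.45

32.45


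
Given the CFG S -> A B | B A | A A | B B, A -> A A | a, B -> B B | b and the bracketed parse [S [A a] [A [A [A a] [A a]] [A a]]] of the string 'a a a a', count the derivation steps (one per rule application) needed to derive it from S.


Every bracketed nonterminal node [X ...] in the tree is produced by exactly one rule application.
Reading the tree off as a leftmost derivation:
  Step 1: S  =>  A A   (applied S -> A A)
  Step 2: A A  =>  a A   (applied A -> a)
  Step 3: a A  =>  a A A   (applied A -> A A)
  Step 4: a A A  =>  a A A A   (applied A -> A A)
  Step 5: a A A A  =>  a a A A   (applied A -> a)
  Step 6: a a A A  =>  a a a A   (applied A -> a)
  Step 7: a a a A  =>  a a a a   (applied A -> a)
Final yield: a a a a
Total rewrite steps: 7

7


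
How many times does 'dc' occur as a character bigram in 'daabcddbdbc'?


Scanning 'daabcddbdbc' for bigram 'dc':
  Position 0: 'da' -> no
  Position 1: 'aa' -> no
  Position 2: 'ab' -> no
  Position 3: 'bc' -> no
  Position 4: 'cd' -> no
  Position 5: 'dd' -> no
  Position 6: 'db' -> no
  Position 7: 'bd' -> no
  Position 8: 'db' -> no
  Position 9: 'bc' -> no
Total matches: 0

0


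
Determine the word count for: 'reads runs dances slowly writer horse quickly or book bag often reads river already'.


Counting words by splitting on spaces:
  Word 1: 'reads'
  Word 2: 'runs'
  Word 3: 'dances'
  Word 4: 'slowly'
  Word 5: 'writer'
  Word 6: 'horse'
  Word 7: 'quickly'
  Word 8: 'or'
  Word 9: 'book'
  Word 10: 'bag'
  Word 11: 'often'
  Word 12: 'reads'
  Word 13: 'river'
  Word 14: 'already'
Total words: 14

14


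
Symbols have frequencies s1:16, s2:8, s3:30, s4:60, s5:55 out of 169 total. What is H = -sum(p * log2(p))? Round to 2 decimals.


Computing entropy H = -sum(p_i * log2(p_i)):
  s1: p = 16/169 = 0.0947, -p*log2(p) = 0.3220
  s2: p = 8/169 = 0.0473, -p*log2(p) = 0.2083
  s3: p = 30/169 = 0.1775, -p*log2(p) = 0.4427
  s4: p = 60/169 = 0.3550, -p*log2(p) = 0.5304
  s5: p = 55/169 = 0.3254, -p*log2(p) = 0.5271
H = sum of terms = 2.0305
Rounded to 2 decimals: 2.03

2.03


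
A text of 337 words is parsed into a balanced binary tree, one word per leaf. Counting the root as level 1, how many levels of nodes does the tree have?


In a balanced binary tree with n leaves the deepest leaf is ceil(log2(n)) edges below the root,
so counting node levels inclusive of root and leaves gives ceil(log2(n)) + 1 levels.
log2(337) = 8.3966
ceil(8.3966) = 9
levels = 9 + 1 = 10

10


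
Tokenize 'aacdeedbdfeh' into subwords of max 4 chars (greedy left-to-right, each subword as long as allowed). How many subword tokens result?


'aacdeedbdfeh' has 12 characters.
Chunking with max size 4:
  Chunk 1: 'aacd' (positions 0-3)
  Chunk 2: 'eedb' (positions 4-7)
  Chunk 3: 'dfeh' (positions 8-11)
Total chunks: ceil(12 / 4) = 3

3


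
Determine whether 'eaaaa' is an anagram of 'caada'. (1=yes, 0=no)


Sort characters of 'eaaaa': 'aaaae'
Sort characters of 'caada': 'aaacd'
Sorted forms differ -> they are NOT anagrams
Result: 0

0


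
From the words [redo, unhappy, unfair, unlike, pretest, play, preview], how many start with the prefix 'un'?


Checking each word for prefix 'un':
  'redo' -> no (count: 0)
  'unhappy' -> YES, starts with 'un' (count: 1)
  'unfair' -> YES, starts with 'un' (count: 2)
  'unlike' -> YES, starts with 'un' (count: 3)
  'pretest' -> no (count: 3)
  'play' -> no (count: 3)
  'preview' -> no (count: 3)
Total with prefix 'un': 3

3


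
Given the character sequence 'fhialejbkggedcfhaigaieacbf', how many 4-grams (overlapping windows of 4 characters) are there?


String 'fhialejbkggedcfhaigaieacbf' has length L = 26.
Number of overlapping n-grams = L - n + 1
Substituting: 26 - 4 + 1 = 23

23


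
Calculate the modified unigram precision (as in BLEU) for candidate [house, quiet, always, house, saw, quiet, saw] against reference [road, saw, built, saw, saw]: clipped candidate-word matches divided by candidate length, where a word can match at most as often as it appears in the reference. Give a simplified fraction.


Reference word counts: {'built': 1, 'road': 1, 'saw': 3}
Checking each candidate word (with clipping):
  'house' -> not in reference -> no match (matches: 0)
  'quiet' -> not in reference -> no match (matches: 0)
  'always' -> not in reference -> no match (matches: 0)
  'house' -> not in reference -> no match (matches: 0)
  'saw' -> in reference (ref count 3, used 1/3) -> match (matches: 1)
  'quiet' -> not in reference -> no match (matches: 1)
  'saw' -> in reference (ref count 3, used 2/3) -> match (matches: 2)
Clipped matches: 2, Candidate length: 7
Precision = 2/7

2/7


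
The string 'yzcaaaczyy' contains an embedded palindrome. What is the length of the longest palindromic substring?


Scanning 'yzcaaaczyy' for palindromic substrings.
Substring at positions 0-8: 'yzcaaaczy'.
Check: reverse('yzcaaaczy') = 'yzcaaaczy' -> palindrome confirmed.
Neighbouring characters ('-' / 'y') break symmetry, so it cannot extend further.
No longer palindromic substring exists; longest length = 9

9


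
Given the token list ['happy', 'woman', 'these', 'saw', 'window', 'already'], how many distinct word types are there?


Listing all tokens and tracking unique types:
  Token 1: 'happy' -> NEW (unique so far: 1)
  Token 2: 'woman' -> NEW (unique so far: 2)
  Token 3: 'these' -> NEW (unique so far: 3)
  Token 4: 'saw' -> NEW (unique so far: 4)
  Token 5: 'window' -> NEW (unique so far: 5)
  Token 6: 'already' -> NEW (unique so far: 6)
Unique types: ('already', 'happy', 'saw', 'these', 'window', 'woman')
Vocabulary size: 6

6


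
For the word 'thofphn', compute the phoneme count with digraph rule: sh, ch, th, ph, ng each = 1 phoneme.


Parsing 'thofphn' greedily, digraphs first:
  'th' -> digraph (1 consonant phoneme) (phonemes so far: 1)
  'o' -> vowel phoneme (phonemes so far: 2)
  'f' -> consonant phoneme (phonemes so far: 3)
  'ph' -> digraph (1 consonant phoneme) (phonemes so far: 4)
  'n' -> consonant phoneme (phonemes so far: 5)
Total phonemes: 5

5


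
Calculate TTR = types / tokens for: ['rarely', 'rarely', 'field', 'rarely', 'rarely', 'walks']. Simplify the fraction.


Tokens: 6
Unique types: ('field', 'rarely', 'walks') = 3
TTR = 3/6
Simplify: divide both by 3 -> 1/2
TTR = 1/2

1/2


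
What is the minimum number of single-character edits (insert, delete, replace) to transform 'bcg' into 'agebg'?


Building DP table for s1='bcg' (len 3) and s2='agebg' (len 5):
       a  g  e  b  g
    0  1  2  3  4  5
  b 1  1  2  3  3  4
  c 2  2  2  3  4  4
  g 3  3  2  3  4  4
Edit distance = dp[3][5] = 4

4


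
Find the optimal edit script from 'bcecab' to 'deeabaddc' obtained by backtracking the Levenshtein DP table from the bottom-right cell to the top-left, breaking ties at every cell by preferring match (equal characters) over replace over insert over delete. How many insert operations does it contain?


Edit distance = 7. Backtracking from cell (6, 9) with preference match > replace > insert > delete,
then listing the resulting alignment 'bcecab' -> 'deeabaddc' left to right:
  Step 1: replace b->d
  Step 2: replace c->e
  Step 3: keep 'e'
  Step 4: insert 'a' [insertion #1]
  Step 5: replace c->b
  Step 6: keep 'a'
  Step 7: insert 'd' [insertion #2]
  Step 8: insert 'd' [insertion #3]
  Step 9: replace b->c
Total insertions: 3

3


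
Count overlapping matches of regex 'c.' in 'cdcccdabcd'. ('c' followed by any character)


Pattern: c. means 'c' followed by any character.
Scanning 'cdcccdabcd' position-by-position:
  Pos 0: window 'cd' -> MATCH
  Pos 1: window 'dc' -> no
  Pos 2: window 'cc' -> MATCH
  Pos 3: window 'cc' -> MATCH
  Pos 4: window 'cd' -> MATCH
  Pos 5: window 'da' -> no
  Pos 6: window 'ab' -> no
  Pos 7: window 'bc' -> no
  Pos 8: window 'cd' -> MATCH
  Pos 9: window 'd' -> no
Total matches: 5

5


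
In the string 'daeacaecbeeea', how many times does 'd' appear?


Scanning 'daeacaecbeeea' for 'd':
  Position 0: 'd' -> MATCH (count: 1)
Total occurrences of 'd': 1

1


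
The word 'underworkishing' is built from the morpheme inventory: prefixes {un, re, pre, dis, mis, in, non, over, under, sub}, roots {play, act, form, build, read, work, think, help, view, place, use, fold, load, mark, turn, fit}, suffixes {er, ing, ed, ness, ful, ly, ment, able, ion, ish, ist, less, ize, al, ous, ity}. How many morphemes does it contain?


Segmenting 'underworkishing' against the inventory:
  'under' -> prefix (morpheme 1)
  'work' -> root (morpheme 2)
  'ish' -> suffix (morpheme 3)
  'ing' -> suffix (morpheme 4)
Total morphemes: 4

4


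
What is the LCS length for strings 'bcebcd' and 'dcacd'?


DP table for LCS of 'bcebcd' and 'dcacd':
       d  c  a  c  d
    0  0  0  0  0  0
  b 0  0  0  0  0  0
  c 0  0  1  1  1  1
  e 0  0  1  1  1  1
  b 0  0  1  1  1  1
  c 0  0  1  1  2  2
  d 0  1  1  1  2  3
LCS: 'ccd'
LCS length = 3

3


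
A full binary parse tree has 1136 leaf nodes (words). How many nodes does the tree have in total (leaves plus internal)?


Leaf nodes (terminals): 1136
Internal nodes = n - 1 = 1136 - 1 = 1135
Total = leaves + internal = 1136 + 1135 = 2271

2271


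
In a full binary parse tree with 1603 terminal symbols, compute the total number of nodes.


Leaf nodes (terminals): 1603
Internal nodes = n - 1 = 1603 - 1 = 1602
Total = leaves + internal = 1603 + 1602 = 3205

3205


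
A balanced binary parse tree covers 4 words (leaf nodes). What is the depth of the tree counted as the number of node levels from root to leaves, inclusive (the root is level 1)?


In a balanced binary tree with n leaves the deepest leaf is ceil(log2(n)) edges below the root,
so counting node levels inclusive of root and leaves gives ceil(log2(n)) + 1 levels.
log2(4) = 2.0000
ceil(2.0000) = 2
levels = 2 + 1 = 3

3


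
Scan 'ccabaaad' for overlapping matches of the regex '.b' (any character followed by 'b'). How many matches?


Pattern: .b means any character followed by 'b'.
Scanning 'ccabaaad' position-by-position:
  Pos 0: window 'cc' -> no
  Pos 1: window 'ca' -> no
  Pos 2: window 'ab' -> MATCH
  Pos 3: window 'ba' -> no
  Pos 4: window 'aa' -> no
  Pos 5: window 'aa' -> no
  Pos 6: window 'ad' -> no
  Pos 7: window 'd' -> no
Total matches: 1

1


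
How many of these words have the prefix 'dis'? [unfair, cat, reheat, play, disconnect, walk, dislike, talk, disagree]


Checking each word for prefix 'dis':
  'unfair' -> no (count: 0)
  'cat' -> no (count: 0)
  'reheat' -> no (count: 0)
  'play' -> no (count: 0)
  'disconnect' -> YES, starts with 'dis' (count: 1)
  'walk' -> no (count: 1)
  'dislike' -> YES, starts with 'dis' (count: 2)
  'talk' -> no (count: 2)
  'disagree' -> YES, starts with 'dis' (count: 3)
Total with prefix 'dis': 3

3


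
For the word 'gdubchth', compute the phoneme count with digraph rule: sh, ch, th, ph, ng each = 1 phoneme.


Parsing 'gdubchth' greedily, digraphs first:
  'g' -> consonant phoneme (phonemes so far: 1)
  'd' -> consonant phoneme (phonemes so far: 2)
  'u' -> vowel phoneme (phonemes so far: 3)
  'b' -> consonant phoneme (phonemes so far: 4)
  'ch' -> digraph (1 consonant phoneme) (phonemes so far: 5)
  'th' -> digraph (1 consonant phoneme) (phonemes so far: 6)
Total phonemes: 6

6


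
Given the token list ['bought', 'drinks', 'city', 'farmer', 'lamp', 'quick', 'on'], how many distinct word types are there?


Listing all tokens and tracking unique types:
  Token 1: 'bought' -> NEW (unique so far: 1)
  Token 2: 'drinks' -> NEW (unique so far: 2)
  Token 3: 'city' -> NEW (unique so far: 3)
  Token 4: 'farmer' -> NEW (unique so far: 4)
  Token 5: 'lamp' -> NEW (unique so far: 5)
  Token 6: 'quick' -> NEW (unique so far: 6)
  Token 7: 'on' -> NEW (unique so far: 7)
Unique types: ('bought', 'city', 'drinks', 'farmer', 'lamp', 'on', 'quick')
Vocabulary size: 7

7


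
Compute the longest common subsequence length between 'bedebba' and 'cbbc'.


DP table for LCS of 'bedebba' and 'cbbc':
       c  b  b  c
    0  0  0  0  0
  b 0  0  1  1  1
  e 0  0  1  1  1
  d 0  0  1  1  1
  e 0  0  1  1  1
  b 0  0  1  2  2
  b 0  0  1  2  2
  a 0  0  1  2  2
LCS: 'bb'
LCS length = 2

2


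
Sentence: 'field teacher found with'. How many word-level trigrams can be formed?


Word trigrams from [4] words:
  Trigram 1: (field teacher found)
  Trigram 2: (teacher found with)
Total word trigrams: 4 - 2 = 2

2


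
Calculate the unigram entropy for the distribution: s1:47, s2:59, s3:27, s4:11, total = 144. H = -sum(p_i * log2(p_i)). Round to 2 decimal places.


Computing entropy H = -sum(p_i * log2(p_i)):
  s1: p = 47/144 = 0.3264, -p*log2(p) = 0.5272
  s2: p = 59/144 = 0.4097, -p*log2(p) = 0.5274
  s3: p = 27/144 = 0.1875, -p*log2(p) = 0.4528
  s4: p = 11/144 = 0.0764, -p*log2(p) = 0.2834
H = sum of terms = 1.7908
Rounded to 2 decimals: 1.79

1.79


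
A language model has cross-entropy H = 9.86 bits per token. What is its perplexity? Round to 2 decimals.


Perplexity formula: PP = 2^H
H = 9.86
PP = 2^9.86
Decompose: 2^9.86 = 2^9 * 2^0.86
2^9 = 512, 2^0.86 ~ 1.8150383
PP ~ 512 * 1.8150383 = 929.2996096
Rounded to 2 decimals: 929.30

929.30


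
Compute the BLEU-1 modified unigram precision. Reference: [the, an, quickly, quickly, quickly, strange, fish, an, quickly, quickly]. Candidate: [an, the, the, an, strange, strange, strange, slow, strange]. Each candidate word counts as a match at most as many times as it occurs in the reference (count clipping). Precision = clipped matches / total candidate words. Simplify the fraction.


Reference word counts: {'an': 2, 'fish': 1, 'quickly': 5, 'strange': 1, 'the': 1}
Checking each candidate word (with clipping):
  'an' -> in reference (ref count 2, used 1/2) -> match (matches: 1)
  'the' -> in reference (ref count 1, used 1/1) -> match (matches: 2)
  'the' -> ref count 1 already used up (1/1) -> clipped, no match (matches: 2)
  'an' -> in reference (ref count 2, used 2/2) -> match (matches: 3)
  'strange' -> in reference (ref count 1, used 1/1) -> match (matches: 4)
  'strange' -> ref count 1 already used up (1/1) -> clipped, no match (matches: 4)
  'strange' -> ref count 1 already used up (1/1) -> clipped, no match (matches: 4)
  'slow' -> not in reference -> no match (matches: 4)
  'strange' -> ref count 1 already used up (1/1) -> clipped, no match (matches: 4)
Clipped matches: 4, Candidate length: 9
Precision = 4/9

4/9


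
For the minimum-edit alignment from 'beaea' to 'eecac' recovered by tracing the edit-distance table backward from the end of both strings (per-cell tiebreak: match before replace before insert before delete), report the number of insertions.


Edit distance = 4. Backtracking from cell (5, 5) with preference match > replace > insert > delete,
then listing the resulting alignment 'beaea' -> 'eecac' left to right:
  Step 1: replace b->e
  Step 2: keep 'e'
  Step 3: replace a->c
  Step 4: replace e->a
  Step 5: replace a->c
Total insertions: 0

0


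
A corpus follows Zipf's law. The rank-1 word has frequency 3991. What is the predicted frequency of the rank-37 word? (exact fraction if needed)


Zipf's law: freq(rank) = f1 / rank
f1 = 3991, rank = 37
freq = 3991 / 37
GCD(3991, 37) = 1
Simplified: 3991/37

3991/37


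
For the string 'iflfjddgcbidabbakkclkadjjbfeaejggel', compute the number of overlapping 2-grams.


String 'iflfjddgcbidabbakkclkadjjbfeaejggel' has length L = 35.
Number of overlapping n-grams = L - n + 1
Substituting: 35 - 2 + 1 = 34

34


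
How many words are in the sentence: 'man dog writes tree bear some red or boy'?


Counting words by splitting on spaces:
  Word 1: 'man'
  Word 2: 'dog'
  Word 3: 'writes'
  Word 4: 'tree'
  Word 5: 'bear'
  Word 6: 'some'
  Word 7: 'red'
  Word 8: 'or'
  Word 9: 'boy'
Total words: 9

9


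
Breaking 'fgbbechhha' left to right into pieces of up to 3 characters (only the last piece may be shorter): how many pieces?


'fgbbechhha' has 10 characters.
Chunking with max size 3:
  Chunk 1: 'fgb' (positions 0-2)
  Chunk 2: 'bec' (positions 3-5)
  Chunk 3: 'hhh' (positions 6-8)
  Chunk 4: 'a' (positions 9-9)
Total chunks: ceil(10 / 3) = 4

4


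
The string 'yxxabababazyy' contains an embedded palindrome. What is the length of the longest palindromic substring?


Scanning 'yxxabababazyy' for palindromic substrings.
Substring at positions 3-9: 'abababa'.
Check: reverse('abababa') = 'abababa' -> palindrome confirmed.
Neighbouring characters ('x' / 'z') break symmetry, so it cannot extend further.
No longer palindromic substring exists; longest length = 7

7


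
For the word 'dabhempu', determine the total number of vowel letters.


Scanning each character of 'dabhempu':
  Position 1: 'd' -> consonant (running count: 0)
  Position 2: 'a' -> vowel (running count: 1)
  Position 3: 'b' -> consonant (running count: 1)
  Position 4: 'h' -> consonant (running count: 1)
  Position 5: 'e' -> vowel (running count: 2)
  Position 6: 'm' -> consonant (running count: 2)
  Position 7: 'p' -> consonant (running count: 2)
  Position 8: 'u' -> vowel (running count: 3)
Total vowels: 3

3


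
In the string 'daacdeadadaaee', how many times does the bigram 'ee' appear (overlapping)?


Scanning 'daacdeadadaaee' for bigram 'ee':
  Position 0: 'da' -> no
  Position 1: 'aa' -> no
  Position 2: 'ac' -> no
  Position 3: 'cd' -> no
  Position 4: 'de' -> no
  Position 5: 'ea' -> no
  Position 6: 'ad' -> no
  Position 7: 'da' -> no
  Position 8: 'ad' -> no
  Position 9: 'da' -> no
  Position 10: 'aa' -> no
  Position 11: 'ae' -> no
  Position 12: 'ee' -> MATCH
Total matches: 1

1


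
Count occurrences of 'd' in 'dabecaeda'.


Scanning 'dabecaeda' for 'd':
  Position 0: 'd' -> MATCH (count: 1)
  Position 7: 'd' -> MATCH (count: 2)
Total occurrences of 'd': 2

2


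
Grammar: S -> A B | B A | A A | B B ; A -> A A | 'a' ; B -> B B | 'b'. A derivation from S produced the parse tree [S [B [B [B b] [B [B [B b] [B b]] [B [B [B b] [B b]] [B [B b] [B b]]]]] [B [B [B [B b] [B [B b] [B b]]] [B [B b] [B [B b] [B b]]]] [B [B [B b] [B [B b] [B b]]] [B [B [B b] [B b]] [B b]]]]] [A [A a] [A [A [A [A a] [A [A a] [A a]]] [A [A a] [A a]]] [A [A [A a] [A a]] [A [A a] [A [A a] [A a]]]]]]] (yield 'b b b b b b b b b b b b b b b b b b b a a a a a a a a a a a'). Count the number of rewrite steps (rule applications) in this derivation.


Every bracketed nonterminal node [X ...] in the tree is produced by exactly one rule application.
Reading the tree off as a leftmost derivation:
  Step 1: S  =>  B A   (applied S -> B A)
  Step 2: B A  =>  B B A   (applied B -> B B)
  Step 3: B B A  =>  B B B A   (applied B -> B B)
  Step 4: B B B A  =>  b B B A   (applied B -> b)
  Step 5: b B B A  =>  b B B B A   (applied B -> B B)
  Step 6: b B B B A  =>  b B B B B A   (applied B -> B B)
  Step 7: b B B B B A  =>  b b B B B A   (applied B -> b)
  Step 8: b b B B B A  =>  b b b B B A   (applied B -> b)
  Step 9: b b b B B A  =>  b b b B B B A   (applied B -> B B)
  Step 10: b b b B B B A  =>  b b b B B B B A   (applied B -> B B)
  Step 11: b b b B B B B A  =>  b b b b B B B A   (applied B -> b)
  Step 12: b b b b B B B A  =>  b b b b b B B A   (applied B -> b)
  Step 13: b b b b b B B A  =>  b b b b b B B B A   (applied B -> B B)
  Step 14: b b b b b B B B A  =>  b b b b b b B B A   (applied B -> b)
  Step 15: b b b b b b B B A  =>  b b b b b b b B A   (applied B -> b)
  Step 16: b b b b b b b B A  =>  b b b b b b b B B A   (applied B -> B B)
  Step 17: b b b b b b b B B A  =>  b b b b b b b B B B A   (applied B -> B B)
  Step 18: b b b b b b b B B B A  =>  b b b b b b b B B B B A   (applied B -> B B)
  Step 19: b b b b b b b B B B B A  =>  b b b b b b b b B B B A   (applied B -> b)
  Step 20: b b b b b b b b B B B A  =>  b b b b b b b b B B B B A   (applied B -> B B)
  Step 21: b b b b b b b b B B B B A  =>  b b b b b b b b b B B B A   (applied B -> b)
  Step 22: b b b b b b b b b B B B A  =>  b b b b b b b b b b B B A   (applied B -> b)
  Step 23: b b b b b b b b b b B B A  =>  b b b b b b b b b b B B B A   (applied B -> B B)
  Step 24: b b b b b b b b b b B B B A  =>  b b b b b b b b b b b B B A   (applied B -> b)
  Step 25: b b b b b b b b b b b B B A  =>  b b b b b b b b b b b B B B A   (applied B -> B B)
  Step 26: b b b b b b b b b b b B B B A  =>  b b b b b b b b b b b b B B A   (applied B -> b)
  Step 27: b b b b b b b b b b b b B B A  =>  b b b b b b b b b b b b b B A   (applied B -> b)
  Step 28: b b b b b b b b b b b b b B A  =>  b b b b b b b b b b b b b B B A   (applied B -> B B)
  Step 29: b b b b b b b b b b b b b B B A  =>  b b b b b b b b b b b b b B B B A   (applied B -> B B)
  Step 30: b b b b b b b b b b b b b B B B A  =>  b b b b b b b b b b b b b b B B A   (applied B -> b)
  Step 31: b b b b b b b b b b b b b b B B A  =>  b b b b b b b b b b b b b b B B B A   (applied B -> B B)
  Step 32: b b b b b b b b b b b b b b B B B A  =>  b b b b b b b b b b b b b b b B B A   (applied B -> b)
  Step 33: b b b b b b b b b b b b b b b B B A  =>  b b b b b b b b b b b b b b b b B A   (applied B -> b)
  Step 34: b b b b b b b b b b b b b b b b B A  =>  b b b b b b b b b b b b b b b b B B A   (applied B -> B B)
  Step 35: b b b b b b b b b b b b b b b b B B A  =>  b b b b b b b b b b b b b b b b B B B A   (applied B -> B B)
  Step 36: b b b b b b b b b b b b b b b b B B B A  =>  b b b b b b b b b b b b b b b b b B B A   (applied B -> b)
  Step 37: b b b b b b b b b b b b b b b b b B B A  =>  b b b b b b b b b b b b b b b b b b B A   (applied B -> b)
  Step 38: b b b b b b b b b b b b b b b b b b B A  =>  b b b b b b b b b b b b b b b b b b b A   (applied B -> b)
  Step 39: b b b b b b b b b b b b b b b b b b b A  =>  b b b b b b b b b b b b b b b b b b b A A   (applied A -> A A)
  Step 40: b b b b b b b b b b b b b b b b b b b A A  =>  b b b b b b b b b b b b b b b b b b b a A   (applied A -> a)
  Step 41: b b b b b b b b b b b b b b b b b b b a A  =>  b b b b b b b b b b b b b b b b b b b a A A   (applied A -> A A)
  Step 42: b b b b b b b b b b b b b b b b b b b a A A  =>  b b b b b b b b b b b b b b b b b b b a A A A   (applied A -> A A)
  Step 43: b b b b b b b b b b b b b b b b b b b a A A A  =>  b b b b b b b b b b b b b b b b b b b a A A A A   (applied A -> A A)
  Step 44: b b b b b b b b b b b b b b b b b b b a A A A A  =>  b b b b b b b b b b b b b b b b b b b a a A A A   (applied A -> a)
  Step 45: b b b b b b b b b b b b b b b b b b b a a A A A  =>  b b b b b b b b b b b b b b b b b b b a a A A A A   (applied A -> A A)
  Step 46: b b b b b b b b b b b b b b b b b b b a a A A A A  =>  b b b b b b b b b b b b b b b b b b b a a a A A A   (applied A -> a)
  Step 47: b b b b b b b b b b b b b b b b b b b a a a A A A  =>  b b b b b b b b b b b b b b b b b b b a a a a A A   (applied A -> a)
  Step 48: b b b b b b b b b b b b b b b b b b b a a a a A A  =>  b b b b b b b b b b b b b b b b b b b a a a a A A A   (applied A -> A A)
  Step 49: b b b b b b b b b b b b b b b b b b b a a a a A A A  =>  b b b b b b b b b b b b b b b b b b b a a a a a A A   (applied A -> a)
  Step 50: b b b b b b b b b b b b b b b b b b b a a a a a A A  =>  b b b b b b b b b b b b b b b b b b b a a a a a a A   (applied A -> a)
  Step 51: b b b b b b b b b b b b b b b b b b b a a a a a a A  =>  b b b b b b b b b b b b b b b b b b b a a a a a a A A   (applied A -> A A)
  Step 52: b b b b b b b b b b b b b b b b b b b a a a a a a A A  =>  b b b b b b b b b b b b b b b b b b b a a a a a a A A A   (applied A -> A A)
  Step 53: b b b b b b b b b b b b b b b b b b b a a a a a a A A A  =>  b b b b b b b b b b b b b b b b b b b a a a a a a a A A   (applied A -> a)
  Step 54: b b b b b b b b b b b b b b b b b b b a a a a a a a A A  =>  b b b b b b b b b b b b b b b b b b b a a a a a a a a A   (applied A -> a)
  Step 55: b b b b b b b b b b b b b b b b b b b a a a a a a a a A  =>  b b b b b b b b b b b b b b b b b b b a a a a a a a a A A   (applied A -> A A)
  Step 56: b b b b b b b b b b b b b b b b b b b a a a a a a a a A A  =>  b b b b b b b b b b b b b b b b b b b a a a a a a a a a A   (applied A -> a)
  Step 57: b b b b b b b b b b b b b b b b b b b a a a a a a a a a A  =>  b b b b b b b b b b b b b b b b b b b a a a a a a a a a A A   (applied A -> A A)
  Step 58: b b b b b b b b b b b b b b b b b b b a a a a a a a a a A A  =>  b b b b b b b b b b b b b b b b b b b a a a a a a a a a a A   (applied A -> a)
  Step 59: b b b b b b b b b b b b b b b b b b b a a a a a a a a a a A  =>  b b b b b b b b b b b b b b b b b b b a a a a a a a a a a a   (applied A -> a)
Final yield: b b b b b b b b b b b b b b b b b b b a a a a a a a a a a a
Total rewrite steps: 59

59


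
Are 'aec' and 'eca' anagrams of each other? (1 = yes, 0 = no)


Sort characters of 'aec': 'ace'
Sort characters of 'eca': 'ace'
Sorted forms match -> they ARE anagrams
Result: 1

1


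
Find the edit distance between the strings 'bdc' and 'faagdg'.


Building DP table for s1='bdc' (len 3) and s2='faagdg' (len 6):
       f  a  a  g  d  g
    0  1  2  3  4  5  6
  b 1  1  2  3  4  5  6
  d 2  2  2  3  4  4  5
  c 3  3  3  3  4  5  5
Edit distance = dp[3][6] = 5

5


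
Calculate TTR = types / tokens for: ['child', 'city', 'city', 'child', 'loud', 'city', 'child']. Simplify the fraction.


Tokens: 7
Unique types: ('child', 'city', 'loud') = 3
TTR = 3/7
Already in lowest terms.

3/7


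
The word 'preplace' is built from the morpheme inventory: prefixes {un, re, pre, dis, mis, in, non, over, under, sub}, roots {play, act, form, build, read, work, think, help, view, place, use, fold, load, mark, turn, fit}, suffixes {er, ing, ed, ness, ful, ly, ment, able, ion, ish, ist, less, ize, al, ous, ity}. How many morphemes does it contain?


Segmenting 'preplace' against the inventory:
  'pre' -> prefix (morpheme 1)
  'place' -> root (morpheme 2)
Total morphemes: 2

2


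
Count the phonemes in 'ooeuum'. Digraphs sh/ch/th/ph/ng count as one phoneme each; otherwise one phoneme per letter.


Parsing 'ooeuum' greedily, digraphs first:
  'o' -> vowel phoneme (phonemes so far: 1)
  'o' -> vowel phoneme (phonemes so far: 2)
  'e' -> vowel phoneme (phonemes so far: 3)
  'u' -> vowel phoneme (phonemes so far: 4)
  'u' -> vowel phoneme (phonemes so far: 5)
  'm' -> consonant phoneme (phonemes so far: 6)
Total phonemes: 6

6


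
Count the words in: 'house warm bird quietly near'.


Counting words by splitting on spaces:
  Word 1: 'house'
  Word 2: 'warm'
  Word 3: 'bird'
  Word 4: 'quietly'
  Word 5: 'near'
Total words: 5

5


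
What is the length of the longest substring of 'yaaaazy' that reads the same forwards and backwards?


Scanning 'yaaaazy' for palindromic substrings.
Substring at positions 1-4: 'aaaa'.
Check: reverse('aaaa') = 'aaaa' -> palindrome confirmed.
Neighbouring characters ('y' / 'z') break symmetry, so it cannot extend further.
No longer palindromic substring exists; longest length = 4

4


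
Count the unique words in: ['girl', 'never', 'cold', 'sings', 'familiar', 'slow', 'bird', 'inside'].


Listing all tokens and tracking unique types:
  Token 1: 'girl' -> NEW (unique so far: 1)
  Token 2: 'never' -> NEW (unique so far: 2)
  Token 3: 'cold' -> NEW (unique so far: 3)
  Token 4: 'sings' -> NEW (unique so far: 4)
  Token 5: 'familiar' -> NEW (unique so far: 5)
  Token 6: 'slow' -> NEW (unique so far: 6)
  Token 7: 'bird' -> NEW (unique so far: 7)
  Token 8: 'inside' -> NEW (unique so far: 8)
Unique types: ('bird', 'cold', 'familiar', 'girl', 'inside', 'never', 'sings', 'slow')
Vocabulary size: 8

8


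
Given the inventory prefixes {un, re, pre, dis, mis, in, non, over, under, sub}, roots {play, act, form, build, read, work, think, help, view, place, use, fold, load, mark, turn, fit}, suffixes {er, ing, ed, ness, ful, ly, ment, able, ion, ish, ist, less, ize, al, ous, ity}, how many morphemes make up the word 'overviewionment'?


Segmenting 'overviewionment' against the inventory:
  'over' -> prefix (morpheme 1)
  'view' -> root (morpheme 2)
  'ion' -> suffix (morpheme 3)
  'ment' -> suffix (morpheme 4)
Total morphemes: 4

4


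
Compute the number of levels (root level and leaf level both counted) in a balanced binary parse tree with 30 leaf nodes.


In a balanced binary tree with n leaves the deepest leaf is ceil(log2(n)) edges below the root,
so counting node levels inclusive of root and leaves gives ceil(log2(n)) + 1 levels.
log2(30) = 4.9069
ceil(4.9069) = 5
levels = 5 + 1 = 6

6


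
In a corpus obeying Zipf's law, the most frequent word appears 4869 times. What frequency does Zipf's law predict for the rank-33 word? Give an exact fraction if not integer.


Zipf's law: freq(rank) = f1 / rank
f1 = 4869, rank = 33
freq = 4869 / 33
GCD(4869, 33) = 3
Simplified: 1623/11

1623/11


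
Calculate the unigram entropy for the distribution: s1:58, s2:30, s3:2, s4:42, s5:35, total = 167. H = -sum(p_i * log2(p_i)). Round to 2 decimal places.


Computing entropy H = -sum(p_i * log2(p_i)):
  s1: p = 58/167 = 0.3473, -p*log2(p) = 0.5299
  s2: p = 30/167 = 0.1796, -p*log2(p) = 0.4449
  s3: p = 2/167 = 0.0120, -p*log2(p) = 0.0765
  s4: p = 42/167 = 0.2515, -p*log2(p) = 0.5008
  s5: p = 35/167 = 0.2096, -p*log2(p) = 0.4725
H = sum of terms = 2.0246
Rounded to 2 decimals: 2.02

2.02


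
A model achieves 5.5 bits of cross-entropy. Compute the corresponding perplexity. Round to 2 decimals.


Perplexity formula: PP = 2^H
H = 5.5
PP = 2^5.5
Decompose: 2^5.5 = 2^5 * 2^0.5 = 2^5 * sqrt(2)
2^5 = 32, sqrt(2) ~ 1.4142136
PP ~ 32 * 1.4142136 = 45.2548352
Rounded to 2 decimals: 45.25

45.25


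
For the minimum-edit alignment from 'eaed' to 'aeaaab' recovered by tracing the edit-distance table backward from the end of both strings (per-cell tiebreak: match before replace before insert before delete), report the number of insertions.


Edit distance = 4. Backtracking from cell (4, 6) with preference match > replace > insert > delete,
then listing the resulting alignment 'eaed' -> 'aeaaab' left to right:
  Step 1: insert 'a' [insertion #1]
  Step 2: keep 'e'
  Step 3: insert 'a' [insertion #2]
  Step 4: keep 'a'
  Step 5: replace e->a
  Step 6: replace d->b
Total insertions: 2

2


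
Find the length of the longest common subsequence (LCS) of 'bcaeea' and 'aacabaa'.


DP table for LCS of 'bcaeea' and 'aacabaa':
       a  a  c  a  b  a  a
    0  0  0  0  0  0  0  0
  b 0  0  0  0  0  1  1  1
  c 0  0  0  1  1  1  1  1
  a 0  1  1  1  2  2  2  2
  e 0  1  1  1  2  2  2  2
  e 0  1  1  1  2  2  2  2
  a 0  1  2  2  2  2  3  3
LCS: 'baa'
LCS length = 3

3


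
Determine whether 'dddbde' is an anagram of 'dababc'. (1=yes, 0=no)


Sort characters of 'dddbde': 'bdddde'
Sort characters of 'dababc': 'aabbcd'
Sorted forms differ -> they are NOT anagrams
Result: 0

0


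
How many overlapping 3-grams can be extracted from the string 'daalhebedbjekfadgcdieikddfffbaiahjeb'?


String 'daalhebedbjekfadgcdieikddfffbaiahjeb' has length L = 36.
Number of overlapping n-grams = L - n + 1
Substituting: 36 - 3 + 1 = 34

34


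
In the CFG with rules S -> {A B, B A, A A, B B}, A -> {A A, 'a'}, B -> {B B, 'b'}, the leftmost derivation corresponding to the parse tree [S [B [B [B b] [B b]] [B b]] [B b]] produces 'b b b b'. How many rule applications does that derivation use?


Every bracketed nonterminal node [X ...] in the tree is produced by exactly one rule application.
Reading the tree off as a leftmost derivation:
  Step 1: S  =>  B B   (applied S -> B B)
  Step 2: B B  =>  B B B   (applied B -> B B)
  Step 3: B B B  =>  B B B B   (applied B -> B B)
  Step 4: B B B B  =>  b B B B   (applied B -> b)
  Step 5: b B B B  =>  b b B B   (applied B -> b)
  Step 6: b b B B  =>  b b b B   (applied B -> b)
  Step 7: b b b B  =>  b b b b   (applied B -> b)
Final yield: b b b b
Total rewrite steps: 7

7


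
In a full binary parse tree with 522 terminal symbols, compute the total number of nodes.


Leaf nodes (terminals): 522
Internal nodes = n - 1 = 522 - 1 = 521
Total = leaves + internal = 522 + 521 = 1043

1043


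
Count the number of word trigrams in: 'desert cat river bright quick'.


Word trigrams from [5] words:
  Trigram 1: (desert cat river)
  Trigram 2: (cat river bright)
  Trigram 3: (river bright quick)
Total word trigrams: 5 - 2 = 3

3


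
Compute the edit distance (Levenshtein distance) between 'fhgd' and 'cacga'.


Building DP table for s1='fhgd' (len 4) and s2='cacga' (len 5):
       c  a  c  g  a
    0  1  2  3  4  5
  f 1  1  2  3  4  5
  h 2  2  2  3  4  5
  g 3  3  3  3  3  4
  d 4  4  4  4  4  4
Edit distance = dp[4][5] = 4

4


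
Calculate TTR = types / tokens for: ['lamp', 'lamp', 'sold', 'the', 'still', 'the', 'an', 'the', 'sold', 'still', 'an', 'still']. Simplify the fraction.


Tokens: 12
Unique types: ('an', 'lamp', 'sold', 'still', 'the') = 5
TTR = 5/12
Already in lowest terms.

5/12


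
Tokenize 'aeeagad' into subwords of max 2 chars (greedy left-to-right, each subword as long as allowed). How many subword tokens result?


'aeeagad' has 7 characters.
Chunking with max size 2:
  Chunk 1: 'ae' (positions 0-1)
  Chunk 2: 'ea' (positions 2-3)
  Chunk 3: 'ga' (positions 4-5)
  Chunk 4: 'd' (positions 6-6)
Total chunks: ceil(7 / 2) = 4

4


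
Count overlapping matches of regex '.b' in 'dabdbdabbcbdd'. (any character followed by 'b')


Pattern: .b means any character followed by 'b'.
Scanning 'dabdbdabbcbdd' position-by-position:
  Pos 0: window 'da' -> no
  Pos 1: window 'ab' -> MATCH
  Pos 2: window 'bd' -> no
  Pos 3: window 'db' -> MATCH
  Pos 4: window 'bd' -> no
  Pos 5: window 'da' -> no
  Pos 6: window 'ab' -> MATCH
  Pos 7: window 'bb' -> MATCH
  Pos 8: window 'bc' -> no
  Pos 9: window 'cb' -> MATCH
  Pos 10: window 'bd' -> no
  Pos 11: window 'dd' -> no
  Pos 12: window 'd' -> no
Total matches: 5

5


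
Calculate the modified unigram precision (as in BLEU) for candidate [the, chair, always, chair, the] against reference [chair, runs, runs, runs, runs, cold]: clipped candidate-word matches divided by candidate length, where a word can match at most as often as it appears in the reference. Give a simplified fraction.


Reference word counts: {'chair': 1, 'cold': 1, 'runs': 4}
Checking each candidate word (with clipping):
  'the' -> not in reference -> no match (matches: 0)
  'chair' -> in reference (ref count 1, used 1/1) -> match (matches: 1)
  'always' -> not in reference -> no match (matches: 1)
  'chair' -> ref count 1 already used up (1/1) -> clipped, no match (matches: 1)
  'the' -> not in reference -> no match (matches: 1)
Clipped matches: 1, Candidate length: 5
Precision = 1/5

1/5


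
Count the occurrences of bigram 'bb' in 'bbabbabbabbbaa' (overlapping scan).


Scanning 'bbabbabbabbbaa' for bigram 'bb':
  Position 0: 'bb' -> MATCH
  Position 1: 'ba' -> no
  Position 2: 'ab' -> no
  Position 3: 'bb' -> MATCH
  Position 4: 'ba' -> no
  Position 5: 'ab' -> no
  Position 6: 'bb' -> MATCH
  Position 7: 'ba' -> no
  Position 8: 'ab' -> no
  Position 9: 'bb' -> MATCH
  Position 10: 'bb' -> MATCH
  Position 11: 'ba' -> no
  Position 12: 'aa' -> no
Total matches: 5

5


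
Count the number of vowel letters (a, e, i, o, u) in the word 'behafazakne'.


Scanning each character of 'behafazakne':
  Position 1: 'b' -> consonant (running count: 0)
  Position 2: 'e' -> vowel (running count: 1)
  Position 3: 'h' -> consonant (running count: 1)
  Position 4: 'a' -> vowel (running count: 2)
  Position 5: 'f' -> consonant (running count: 2)
  Position 6: 'a' -> vowel (running count: 3)
  Position 7: 'z' -> consonant (running count: 3)
  Position 8: 'a' -> vowel (running count: 4)
  Position 9: 'k' -> consonant (running count: 4)
  Position 10: 'n' -> consonant (running count: 4)
  Position 11: 'e' -> vowel (running count: 5)
Total vowels: 5

5


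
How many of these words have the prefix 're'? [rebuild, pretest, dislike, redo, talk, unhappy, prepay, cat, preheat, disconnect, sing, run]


Checking each word for prefix 're':
  'rebuild' -> YES, starts with 're' (count: 1)
  'pretest' -> no (count: 1)
  'dislike' -> no (count: 1)
  'redo' -> YES, starts with 're' (count: 2)
  'talk' -> no (count: 2)
  'unhappy' -> no (count: 2)
  'prepay' -> no (count: 2)
  'cat' -> no (count: 2)
  'preheat' -> no (count: 2)
  'disconnect' -> no (count: 2)
  'sing' -> no (count: 2)
  'run' -> no (count: 2)
Total with prefix 're': 2

2


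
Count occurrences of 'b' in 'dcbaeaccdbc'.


Scanning 'dcbaeaccdbc' for 'b':
  Position 2: 'b' -> MATCH (count: 1)
  Position 9: 'b' -> MATCH (count: 2)
Total occurrences of 'b': 2

2


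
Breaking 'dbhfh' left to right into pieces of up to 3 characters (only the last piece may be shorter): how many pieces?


'dbhfh' has 5 characters.
Chunking with max size 3:
  Chunk 1: 'dbh' (positions 0-2)
  Chunk 2: 'fh' (positions 3-4)
Total chunks: ceil(5 / 3) = 2

2


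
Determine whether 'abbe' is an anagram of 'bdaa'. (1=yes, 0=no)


Sort characters of 'abbe': 'abbe'
Sort characters of 'bdaa': 'aabd'
Sorted forms differ -> they are NOT anagrams
Result: 0

0


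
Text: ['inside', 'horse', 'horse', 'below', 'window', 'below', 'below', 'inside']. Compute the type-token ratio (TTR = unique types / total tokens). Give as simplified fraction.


Tokens: 8
Unique types: ('below', 'horse', 'inside', 'window') = 4
TTR = 4/8
Simplify: divide both by 4 -> 1/2
TTR = 1/2

1/2


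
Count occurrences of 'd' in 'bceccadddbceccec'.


Scanning 'bceccadddbceccec' for 'd':
  Position 6: 'd' -> MATCH (count: 1)
  Position 7: 'd' -> MATCH (count: 2)
  Position 8: 'd' -> MATCH (count: 3)
Total occurrences of 'd': 3

3


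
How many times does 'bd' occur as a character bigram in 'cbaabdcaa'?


Scanning 'cbaabdcaa' for bigram 'bd':
  Position 0: 'cb' -> no
  Position 1: 'ba' -> no
  Position 2: 'aa' -> no
  Position 3: 'ab' -> no
  Position 4: 'bd' -> MATCH
  Position 5: 'dc' -> no
  Position 6: 'ca' -> no
  Position 7: 'aa' -> no
Total matches: 1

1


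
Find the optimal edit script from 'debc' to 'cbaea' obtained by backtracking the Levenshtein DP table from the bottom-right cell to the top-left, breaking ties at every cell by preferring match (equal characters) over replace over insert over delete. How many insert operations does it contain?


Edit distance = 5. Backtracking from cell (4, 5) with preference match > replace > insert > delete,
then listing the resulting alignment 'debc' -> 'cbaea' left to right:
  Step 1: insert 'c' [insertion #1]
  Step 2: replace d->b
  Step 3: replace e->a
  Step 4: replace b->e
  Step 5: replace c->a
Total insertions: 1

1


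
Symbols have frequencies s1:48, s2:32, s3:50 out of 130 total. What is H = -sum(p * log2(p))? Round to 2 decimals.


Computing entropy H = -sum(p_i * log2(p_i)):
  s1: p = 48/130 = 0.3692, -p*log2(p) = 0.5307
  s2: p = 32/130 = 0.2462, -p*log2(p) = 0.4978
  s3: p = 50/130 = 0.3846, -p*log2(p) = 0.5302
H = sum of terms = 1.5587
Rounded to 2 decimals: 1.56

1.56
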